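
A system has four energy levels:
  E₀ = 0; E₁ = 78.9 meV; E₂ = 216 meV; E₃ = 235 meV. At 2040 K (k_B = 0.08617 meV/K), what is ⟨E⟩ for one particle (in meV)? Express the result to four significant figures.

79.91 meV

k_BT = 0.08617 × 2040 K = 175.787 meV.
Eᵢ/kT = 0, 0.448839, 1.22876, 1.33685.
Z = Σ e^(−Eᵢ/kT) = e^(−0) + e^(−0.448839) + e^(−1.22876) + e^(−1.33685) = 1.00000 + 0.638369 + 0.292655 + 0.262672 = 2.19370.
⟨E⟩ = Σ Eᵢ e^(−Eᵢ/kT) / Z = (0·1.00000 + 78.9·0.638369 + 216·0.292655 + 235·0.262672) / 2.19370 = 79.91 meV.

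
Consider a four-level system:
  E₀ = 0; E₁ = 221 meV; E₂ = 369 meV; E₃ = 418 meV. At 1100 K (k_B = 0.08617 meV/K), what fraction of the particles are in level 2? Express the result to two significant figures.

0.018

k_BT = 0.08617 × 1100 K = 94.79 meV.
Eᵢ/kT = 0, 2.331, 3.893, 4.410.
Z = Σ e^(−Eᵢ/kT) = e^(−0) + e^(−2.331) + e^(−3.893) + e^(−4.410) = 1.000 + 0.09720 + 0.02038 + 0.01216 = 1.130.
P₂ = e^(−E₂/kT) / Z = 0.02038/1.130 = 0.018.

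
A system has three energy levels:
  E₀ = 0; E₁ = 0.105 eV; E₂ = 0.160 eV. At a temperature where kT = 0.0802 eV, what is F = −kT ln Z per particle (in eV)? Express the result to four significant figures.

-0.02733 eV

Eᵢ/kT = 0, 1.30923, 1.99501.
Z = Σ e^(−Eᵢ/kT) = e^(−0) + e^(−1.30923) + e^(−1.99501) = 1.00000 + 0.270028 + 0.136012 = 1.40604.
F = −kT ln Z = −0.0802 × ln(1.40604) = −0.0802 × 0.340777 = -0.02733 eV.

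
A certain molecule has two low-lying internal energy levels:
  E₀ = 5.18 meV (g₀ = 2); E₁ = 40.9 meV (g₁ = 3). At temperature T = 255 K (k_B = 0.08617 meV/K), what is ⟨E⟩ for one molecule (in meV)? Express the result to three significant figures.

13.3 meV

k_BT = 0.08617 × 255 K = 21.973 meV.
Eᵢ/kT = 0.23574, 1.8614.
Z = Σ gᵢe^(−Eᵢ/kT) = 2·e^(−0.23574) + 3·e^(−1.8614) = 1.5800 + 0.46636 = 2.0464.
⟨E⟩ = Σ Eᵢ gᵢe^(−Eᵢ/kT) / Z = (5.18·1.5800 + 40.9·0.46636) / 2.0464 = 13.3 meV.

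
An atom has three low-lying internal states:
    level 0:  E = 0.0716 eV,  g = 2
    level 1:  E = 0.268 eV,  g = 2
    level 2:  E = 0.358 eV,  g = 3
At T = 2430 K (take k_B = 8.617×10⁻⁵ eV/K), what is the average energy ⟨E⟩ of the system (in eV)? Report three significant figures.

k_BT = 8.617×10⁻⁵ × 2430 K = 0.20939 eV.
Eᵢ/kT = 0.34195, 1.2799, 1.7097.
Z = Σ gᵢe^(−Eᵢ/kT) = 2·e^(−0.34195) + 2·e^(−1.2799) + 3·e^(−1.7097) = 1.4208 + 0.55613 + 0.54276 = 2.5197.
⟨E⟩ = Σ Eᵢ gᵢe^(−Eᵢ/kT) / Z = (0.0716·1.4208 + 0.268·0.55613 + 0.358·0.54276) / 2.5197 = 0.177 eV.

0.177 eV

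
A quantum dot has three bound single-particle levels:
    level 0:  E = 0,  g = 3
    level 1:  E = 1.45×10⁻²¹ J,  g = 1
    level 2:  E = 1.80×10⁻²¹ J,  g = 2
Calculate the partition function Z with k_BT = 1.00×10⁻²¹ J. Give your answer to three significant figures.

Z = 3.57

Eᵢ/kT = 0, 1.4500, 1.8000.
Z = Σ gᵢe^(−Eᵢ/kT) = 3·e^(−0) + 1·e^(−1.4500) + 2·e^(−1.8000) = 3.0000 + 0.23457 + 0.33060 = 3.5652.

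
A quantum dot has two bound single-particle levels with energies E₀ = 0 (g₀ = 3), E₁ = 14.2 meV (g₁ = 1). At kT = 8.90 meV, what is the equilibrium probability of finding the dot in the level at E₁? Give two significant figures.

0.063

Eᵢ/kT = 0, 1.596.
Z = Σ gᵢe^(−Eᵢ/kT) = 3·e^(−0) + 1·e^(−1.596) = 3.000 + 0.2027 = 3.203.
P₁ = g₁ e^(−E₁/kT) / Z = 0.2027/3.203 = 0.063.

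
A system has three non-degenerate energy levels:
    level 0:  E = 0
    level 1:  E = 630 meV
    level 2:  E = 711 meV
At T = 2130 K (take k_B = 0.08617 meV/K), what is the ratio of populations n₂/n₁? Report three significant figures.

k_BT = 0.08617 × 2130 K = 183.54 meV.
n₂/n₁ = exp[−(E₂−E₁)/kT] = exp(−(81 meV)/(183.54 meV)) = exp(-0.44132) = 0.643.

0.643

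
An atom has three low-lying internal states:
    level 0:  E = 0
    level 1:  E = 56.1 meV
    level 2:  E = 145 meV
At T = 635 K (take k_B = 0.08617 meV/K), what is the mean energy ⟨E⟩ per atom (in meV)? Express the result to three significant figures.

k_BT = 0.08617 × 635 K = 54.718 meV.
Eᵢ/kT = 0, 1.0253, 2.6500.
Z = Σ e^(−Eᵢ/kT) = e^(−0) + e^(−1.0253) + e^(−2.6500) = 1.0000 + 0.35869 + 0.070651 = 1.4293.
⟨E⟩ = Σ Eᵢ e^(−Eᵢ/kT) / Z = (0·1.0000 + 56.1·0.35869 + 145·0.070651) / 1.4293 = 21.2 meV.

21.2 meV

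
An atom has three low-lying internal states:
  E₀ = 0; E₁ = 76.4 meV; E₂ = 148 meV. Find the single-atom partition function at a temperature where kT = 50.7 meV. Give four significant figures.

Eᵢ/kT = 0, 1.50690, 2.91913.
Z = Σ e^(−Eᵢ/kT) = e^(−0) + e^(−1.50690) + e^(−2.91913) = 1.00000 + 0.221596 + 0.0539806 = 1.27558.

Z = 1.276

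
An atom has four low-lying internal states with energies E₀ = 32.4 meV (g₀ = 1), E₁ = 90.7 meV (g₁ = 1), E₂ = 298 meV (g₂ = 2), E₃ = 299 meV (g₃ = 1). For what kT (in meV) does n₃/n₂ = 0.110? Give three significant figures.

n₃/n₂ = (g₃/g₂) exp[−(E₃−E₂)/kT] = 0.110.
⇒ (E₃−E₂)/kT = ln((1/2)/0.110) = ln(4.5455) = 1.5141.
kT = 1 meV / 1.5141 = 0.660 meV.

0.660 meV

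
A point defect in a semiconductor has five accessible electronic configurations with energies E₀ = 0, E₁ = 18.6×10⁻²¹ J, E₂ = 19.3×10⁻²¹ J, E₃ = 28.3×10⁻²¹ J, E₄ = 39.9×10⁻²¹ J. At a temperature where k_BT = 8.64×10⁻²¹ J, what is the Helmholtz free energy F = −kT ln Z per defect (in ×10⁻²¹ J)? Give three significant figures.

Eᵢ/kT = 0, 2.1528, 2.2338, 3.2755, 4.6181.
Z = Σ e^(−Eᵢ/kT) = e^(−0) + e^(−2.1528) + e^(−2.2338) + e^(−3.2755) + e^(−4.6181) = 1.0000 + 0.11616 + 0.10712 + 0.037798 + 0.0098715 = 1.2709.
F = −kT ln Z = −8.64 × ln(1.2709) = −8.64 × 0.23973 = -2.07 ×10⁻²¹ J.

-2.07 ×10⁻²¹ J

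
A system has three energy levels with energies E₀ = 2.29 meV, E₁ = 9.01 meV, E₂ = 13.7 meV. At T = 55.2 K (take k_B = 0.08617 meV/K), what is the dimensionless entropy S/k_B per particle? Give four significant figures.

0.7095

k_BT = 0.08617 × 55.2 K = 4.75658 meV.
Eᵢ/kT = 0.481438, 1.89422, 2.88022.
Z = Σ e^(−Eᵢ/kT) = e^(−0.481438) + e^(−1.89422) + e^(−2.88022) = 0.617894 + 0.150436 + 0.0561224 = 0.824452.
⟨E⟩ = Σ EᵢPᵢ = 4.29289 meV.
S/k_B = ln Z + ⟨E⟩/kT = ln(0.824452) + 4.29289/4.75658 = -0.193036 + 0.902516 = 0.7095.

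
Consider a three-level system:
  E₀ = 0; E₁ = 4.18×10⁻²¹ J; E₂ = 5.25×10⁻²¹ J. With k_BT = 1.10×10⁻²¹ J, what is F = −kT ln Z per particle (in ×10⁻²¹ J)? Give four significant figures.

-0.03340 ×10⁻²¹ J

Eᵢ/kT = 0, 3.80000, 4.77273.
Z = Σ e^(−Eᵢ/kT) = e^(−0) + e^(−3.80000) + e^(−4.77273) = 1.00000 + 0.0223708 + 0.00845726 = 1.03083.
F = −kT ln Z = −1.10 × ln(1.03083) = −1.10 × 0.0303643 = -0.03340 ×10⁻²¹ J.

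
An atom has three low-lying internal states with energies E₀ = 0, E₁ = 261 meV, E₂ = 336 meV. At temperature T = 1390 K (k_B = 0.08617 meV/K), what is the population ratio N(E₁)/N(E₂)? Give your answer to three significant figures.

1.87

k_BT = 0.08617 × 1390 K = 119.78 meV.
n₁/n₂ = exp[−(E₁−E₂)/kT] = exp(−(-75 meV)/(119.78 meV)) = exp(0.62615) = 1.87.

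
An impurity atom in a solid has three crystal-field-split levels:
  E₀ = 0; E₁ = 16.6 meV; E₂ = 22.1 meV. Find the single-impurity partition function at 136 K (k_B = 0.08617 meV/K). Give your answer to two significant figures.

k_BT = 0.08617 × 136 K = 11.72 meV.
Eᵢ/kT = 0, 1.416, 1.886.
Z = Σ e^(−Eᵢ/kT) = e^(−0) + e^(−1.416) + e^(−1.886) = 1.000 + 0.2427 + 0.1517 = 1.394.

Z = 1.4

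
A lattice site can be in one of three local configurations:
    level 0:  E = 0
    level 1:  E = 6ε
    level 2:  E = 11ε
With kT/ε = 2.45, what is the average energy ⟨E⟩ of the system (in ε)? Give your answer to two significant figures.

0.58 ε

Eᵢ/kT = 0, 2.449, 4.490.
Z = Σ e^(−Eᵢ/kT) = e^(−0) + e^(−2.449) + e^(−4.490) = 1.000 + 0.08638 + 0.01122 = 1.098.
⟨E⟩ = Σ Eᵢ e^(−Eᵢ/kT) / Z = (0·1.000 + 6·0.08638 + 11·0.01122) / 1.098 = 0.58 ε.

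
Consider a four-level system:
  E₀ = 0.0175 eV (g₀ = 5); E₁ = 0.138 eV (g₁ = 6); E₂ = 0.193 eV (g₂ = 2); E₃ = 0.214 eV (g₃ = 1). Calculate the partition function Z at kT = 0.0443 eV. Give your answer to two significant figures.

Z = 3.7

Eᵢ/kT = 0.3950, 3.115, 4.357, 4.831.
Z = Σ gᵢe^(−Eᵢ/kT) = 5·e^(−0.3950) + 6·e^(−3.115) + 2·e^(−4.357) + 1·e^(−4.831) = 3.368 + 0.2663 + 0.02563 + 0.007979 = 3.668.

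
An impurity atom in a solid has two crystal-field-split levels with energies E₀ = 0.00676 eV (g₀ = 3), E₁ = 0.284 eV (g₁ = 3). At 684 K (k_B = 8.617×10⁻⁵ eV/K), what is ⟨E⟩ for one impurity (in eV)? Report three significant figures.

0.00925 eV

k_BT = 8.617×10⁻⁵ × 684 K = 0.058940 eV.
Eᵢ/kT = 0.11469, 4.8185.
Z = Σ gᵢe^(−Eᵢ/kT) = 3·e^(−0.11469) + 3·e^(−4.8185) = 2.6749 + 0.024237 = 2.6991.
⟨E⟩ = Σ Eᵢ gᵢe^(−Eᵢ/kT) / Z = (0.00676·2.6749 + 0.284·0.024237) / 2.6991 = 0.00925 eV.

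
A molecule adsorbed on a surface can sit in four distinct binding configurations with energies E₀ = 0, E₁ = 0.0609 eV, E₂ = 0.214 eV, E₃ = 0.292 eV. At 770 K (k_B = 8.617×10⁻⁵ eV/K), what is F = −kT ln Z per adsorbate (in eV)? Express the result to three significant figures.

-0.0247 eV

k_BT = 8.617×10⁻⁵ × 770 K = 0.066351 eV.
Eᵢ/kT = 0, 0.91785, 3.2253, 4.4008.
Z = Σ e^(−Eᵢ/kT) = e^(−0) + e^(−0.91785) + e^(−3.2253) + e^(−4.4008) = 1.0000 + 0.39938 + 0.039744 + 0.012268 = 1.4514.
F = −kT ln Z = −0.066351 × ln(1.4514) = −0.066351 × 0.37253 = -0.0247 eV.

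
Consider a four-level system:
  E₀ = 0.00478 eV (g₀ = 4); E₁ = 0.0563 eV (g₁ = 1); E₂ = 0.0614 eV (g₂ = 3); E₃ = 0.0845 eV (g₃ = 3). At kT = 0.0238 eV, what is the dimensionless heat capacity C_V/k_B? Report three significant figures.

0.653

Eᵢ/kT = 0.20084, 2.3655, 2.5798, 3.5504.
Z = Σ gᵢe^(−Eᵢ/kT) = 4·e^(−0.20084) + 1·e^(−2.3655) + 3·e^(−2.5798) + 3·e^(−3.5504) = 3.2722 + 0.093902 + 0.22737 + 0.086139 = 3.6796.
⟨E⟩ = 0.011460 eV, ⟨E²⟩ = 0.00050131 eV².
C_V/k_B = (⟨E²⟩ − ⟨E⟩²)/(kT)² = (0.00050131 − 0.00013133)/0.00056644 = 0.653.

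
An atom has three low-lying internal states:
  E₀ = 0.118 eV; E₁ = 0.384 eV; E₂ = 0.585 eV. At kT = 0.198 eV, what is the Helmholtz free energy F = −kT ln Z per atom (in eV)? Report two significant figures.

0.058 eV

Eᵢ/kT = 0.5960, 1.939, 2.955.
Z = Σ e^(−Eᵢ/kT) = e^(−0.5960) + e^(−1.939) + e^(−2.955) = 0.5510 + 0.1438 + 0.05208 = 0.7469.
F = −kT ln Z = −0.198 × ln(0.7469) = −0.198 × -0.2918 = 0.058 eV.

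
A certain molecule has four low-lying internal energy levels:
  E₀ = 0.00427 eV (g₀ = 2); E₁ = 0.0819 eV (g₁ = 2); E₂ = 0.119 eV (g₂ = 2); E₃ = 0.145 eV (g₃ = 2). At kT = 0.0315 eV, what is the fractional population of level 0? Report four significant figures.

0.8907

Eᵢ/kT = 0.135556, 2.60000, 3.77778, 4.60317.
Z = Σ gᵢe^(−Eᵢ/kT) = 2·e^(−0.135556) + 2·e^(−2.60000) + 2·e^(−3.77778) + 2·e^(−4.60317) = 1.74646 + 0.148547 + 0.0457468 + 0.0200400 = 1.96079.
P₀ = g₀ e^(−E₀/kT) / Z = 1.74646/1.96079 = 0.8907.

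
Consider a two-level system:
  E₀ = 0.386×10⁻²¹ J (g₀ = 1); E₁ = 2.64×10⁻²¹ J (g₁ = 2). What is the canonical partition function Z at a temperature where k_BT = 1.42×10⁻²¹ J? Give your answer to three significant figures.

Z = 1.07

Eᵢ/kT = 0.27183, 1.8592.
Z = Σ gᵢe^(−Eᵢ/kT) = 1·e^(−0.27183) + 2·e^(−1.8592) = 0.76198 + 0.31159 = 1.0736.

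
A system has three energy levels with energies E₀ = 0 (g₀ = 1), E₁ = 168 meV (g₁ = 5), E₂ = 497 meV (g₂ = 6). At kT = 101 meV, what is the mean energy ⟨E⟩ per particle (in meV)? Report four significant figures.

Eᵢ/kT = 0, 1.66337, 4.92079.
Z = Σ gᵢe^(−Eᵢ/kT) = 1·e^(−0) + 5·e^(−1.66337) + 6·e^(−4.92079) = 1.00000 + 0.947496 + 0.0437602 = 1.99126.
⟨E⟩ = Σ Eᵢ gᵢe^(−Eᵢ/kT) / Z = (0·1.00000 + 168·0.947496 + 497·0.0437602) / 1.99126 = 90.86 meV.

90.86 meV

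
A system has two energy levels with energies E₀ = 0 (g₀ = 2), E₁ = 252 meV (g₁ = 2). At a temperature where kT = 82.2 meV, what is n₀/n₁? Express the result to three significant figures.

21.4

n₀/n₁ = (g₀/g₁) exp[−(E₀−E₁)/kT] = (2/2) × exp(−(-252 meV)/(82.2 meV)) = (2/2) × exp(3.0657) = 21.4.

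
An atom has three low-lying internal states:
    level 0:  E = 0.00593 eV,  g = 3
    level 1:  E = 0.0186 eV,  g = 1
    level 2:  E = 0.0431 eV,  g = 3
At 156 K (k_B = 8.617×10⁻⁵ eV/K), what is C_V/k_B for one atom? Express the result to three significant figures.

0.439

k_BT = 8.617×10⁻⁵ × 156 K = 0.013443 eV.
Eᵢ/kT = 0.44112, 1.3836, 3.2061.
Z = Σ gᵢe^(−Eᵢ/kT) = 3·e^(−0.44112) + 1·e^(−1.3836) + 3·e^(−3.2061) = 1.9299 + 0.25067 + 0.12154 = 2.3021.
⟨E⟩ = 0.0092720 eV, ⟨E²⟩ = 0.00016522 eV².
C_V/k_B = (⟨E²⟩ − ⟨E⟩²)/(kT)² = (0.00016522 − 0.000085970)/0.00018071 = 0.439.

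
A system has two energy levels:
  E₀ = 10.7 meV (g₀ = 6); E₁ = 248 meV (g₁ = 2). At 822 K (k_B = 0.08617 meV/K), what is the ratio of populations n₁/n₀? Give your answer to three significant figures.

k_BT = 0.08617 × 822 K = 70.832 meV.
n₁/n₀ = (g₁/g₀) exp[−(E₁−E₀)/kT] = (2/6) × exp(−(237.3 meV)/(70.832 meV)) = (2/6) × exp(-3.3502) = 0.0117.

0.0117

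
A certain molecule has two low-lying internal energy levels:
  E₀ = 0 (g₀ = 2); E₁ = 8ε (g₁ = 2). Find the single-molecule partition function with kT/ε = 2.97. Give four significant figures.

Eᵢ/kT = 0, 2.69360.
Z = Σ gᵢe^(−Eᵢ/kT) = 2·e^(−0) + 2·e^(−2.69360) = 2.00000 + 0.135274 = 2.13527.

Z = 2.135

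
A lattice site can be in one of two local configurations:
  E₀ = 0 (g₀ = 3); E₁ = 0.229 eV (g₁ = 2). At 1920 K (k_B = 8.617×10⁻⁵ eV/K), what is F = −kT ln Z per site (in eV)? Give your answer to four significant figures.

-0.2073 eV

k_BT = 8.617×10⁻⁵ × 1920 K = 0.165446 eV.
Eᵢ/kT = 0, 1.38414.
Z = Σ gᵢe^(−Eᵢ/kT) = 3·e^(−0) + 2·e^(−1.38414) = 3.00000 + 0.501078 = 3.50108.
F = −kT ln Z = −0.165446 × ln(3.50108) = −0.165446 × 1.25307 = -0.2073 eV.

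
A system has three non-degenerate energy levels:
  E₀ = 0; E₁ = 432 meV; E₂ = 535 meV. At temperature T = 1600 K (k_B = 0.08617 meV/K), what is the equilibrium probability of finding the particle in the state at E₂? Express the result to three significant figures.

k_BT = 0.08617 × 1600 K = 137.87 meV.
Eᵢ/kT = 0, 3.1334, 3.8805.
Z = Σ e^(−Eᵢ/kT) = e^(−0) + e^(−3.1334) + e^(−3.8805) = 1.0000 + 0.043569 + 0.020641 = 1.0642.
P₂ = e^(−E₂/kT) / Z = 0.020641/1.0642 = 0.0194.

0.0194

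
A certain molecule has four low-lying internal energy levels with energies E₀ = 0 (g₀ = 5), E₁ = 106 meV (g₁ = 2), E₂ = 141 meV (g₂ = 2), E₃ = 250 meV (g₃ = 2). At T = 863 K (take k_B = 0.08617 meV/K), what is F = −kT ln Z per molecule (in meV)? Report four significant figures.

k_BT = 0.08617 × 863 K = 74.3647 meV.
Eᵢ/kT = 0, 1.42541, 1.89606, 3.36181.
Z = Σ gᵢe^(−Eᵢ/kT) = 5·e^(−0) + 2·e^(−1.42541) + 2·e^(−1.89606) + 2·e^(−3.36181) = 5.00000 + 0.480820 + 0.300318 + 0.0693449 = 5.85048.
F = −kT ln Z = −74.3647 × ln(5.85048) = −74.3647 × 1.76652 = -131.4 meV.

-131.4 meV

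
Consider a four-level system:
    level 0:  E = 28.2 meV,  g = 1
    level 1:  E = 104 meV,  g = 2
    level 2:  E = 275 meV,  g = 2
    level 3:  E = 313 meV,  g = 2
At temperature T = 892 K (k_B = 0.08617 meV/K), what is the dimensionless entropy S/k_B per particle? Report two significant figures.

1.3

k_BT = 0.08617 × 892 K = 76.86 meV.
Eᵢ/kT = 0.3669, 1.353, 3.578, 4.072.
Z = Σ gᵢe^(−Eᵢ/kT) = 1·e^(−0.3669) + 2·e^(−1.353) + 2·e^(−3.578) + 2·e^(−4.072) = 0.6929 + 0.5169 + 0.05586 + 0.03409 = 1.300.
⟨E⟩ = Σ EᵢPᵢ = 76.41 meV.
S/k_B = ln Z + ⟨E⟩/kT = ln(1.300) + 76.41/76.86 = 0.2624 + 0.9941 = 1.3.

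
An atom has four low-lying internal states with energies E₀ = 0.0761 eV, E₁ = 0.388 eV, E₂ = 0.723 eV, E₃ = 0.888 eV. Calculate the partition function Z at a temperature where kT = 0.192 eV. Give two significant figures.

Z = 0.84

Eᵢ/kT = 0.3964, 2.021, 3.766, 4.625.
Z = Σ e^(−Eᵢ/kT) = e^(−0.3964) + e^(−2.021) + e^(−3.766) + e^(−4.625) = 0.6727 + 0.1325 + 0.02314 + 0.009804 = 0.8381.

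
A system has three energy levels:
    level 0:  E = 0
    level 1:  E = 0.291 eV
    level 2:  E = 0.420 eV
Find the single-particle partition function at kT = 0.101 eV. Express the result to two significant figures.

Z = 1.1

Eᵢ/kT = 0, 2.881, 4.158.
Z = Σ e^(−Eᵢ/kT) = e^(−0) + e^(−2.881) + e^(−4.158) = 1.000 + 0.05608 + 0.01564 = 1.072.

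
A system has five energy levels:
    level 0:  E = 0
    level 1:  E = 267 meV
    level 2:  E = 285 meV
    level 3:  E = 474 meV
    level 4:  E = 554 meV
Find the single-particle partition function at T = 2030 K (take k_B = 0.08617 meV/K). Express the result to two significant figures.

Z = 1.5

k_BT = 0.08617 × 2030 K = 174.9 meV.
Eᵢ/kT = 0, 1.527, 1.630, 2.710, 3.168.
Z = Σ e^(−Eᵢ/kT) = e^(−0) + e^(−1.527) + e^(−1.630) + e^(−2.710) + e^(−3.168) = 1.000 + 0.2172 + 0.1959 + 0.06654 + 0.04209 = 1.522.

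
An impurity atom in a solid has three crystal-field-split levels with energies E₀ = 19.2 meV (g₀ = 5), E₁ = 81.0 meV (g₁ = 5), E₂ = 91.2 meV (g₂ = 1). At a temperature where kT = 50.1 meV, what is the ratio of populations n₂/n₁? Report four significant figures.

0.1632

n₂/n₁ = (g₂/g₁) exp[−(E₂−E₁)/kT] = (1/5) × exp(−(10.2 meV)/(50.1 meV)) = (1/5) × exp(-0.203593) = 0.1632.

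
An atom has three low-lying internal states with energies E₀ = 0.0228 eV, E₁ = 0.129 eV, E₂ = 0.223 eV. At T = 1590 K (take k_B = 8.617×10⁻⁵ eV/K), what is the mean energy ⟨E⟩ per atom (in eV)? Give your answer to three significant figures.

0.0791 eV

k_BT = 8.617×10⁻⁵ × 1590 K = 0.13701 eV.
Eᵢ/kT = 0.16641, 0.94154, 1.6276.
Z = Σ e^(−Eᵢ/kT) = e^(−0.16641) + e^(−0.94154) + e^(−1.6276) = 0.84670 + 0.39003 + 0.19640 = 1.4331.
⟨E⟩ = Σ Eᵢ e^(−Eᵢ/kT) / Z = (0.0228·0.84670 + 0.129·0.39003 + 0.223·0.19640) / 1.4331 = 0.0791 eV.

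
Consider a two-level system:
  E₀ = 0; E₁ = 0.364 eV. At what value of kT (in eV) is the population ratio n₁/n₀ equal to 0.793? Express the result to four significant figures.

n₁/n₀ = exp[−(E₁−E₀)/kT] = 0.793.
⇒ (E₁−E₀)/kT = ln(1/0.793) = ln(1.26103) = 0.231929.
kT = 0.364 eV / 0.231929 = 1.569 eV.

1.569 eV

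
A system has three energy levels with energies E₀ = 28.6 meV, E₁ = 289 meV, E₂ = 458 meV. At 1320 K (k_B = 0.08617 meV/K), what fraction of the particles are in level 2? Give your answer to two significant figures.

k_BT = 0.08617 × 1320 K = 113.7 meV.
Eᵢ/kT = 0.2515, 2.542, 4.028.
Z = Σ e^(−Eᵢ/kT) = e^(−0.2515) + e^(−2.542) + e^(−4.028) = 0.7776 + 0.07871 + 0.01781 = 0.8741.
P₂ = e^(−E₂/kT) / Z = 0.01781/0.8741 = 0.020.

0.020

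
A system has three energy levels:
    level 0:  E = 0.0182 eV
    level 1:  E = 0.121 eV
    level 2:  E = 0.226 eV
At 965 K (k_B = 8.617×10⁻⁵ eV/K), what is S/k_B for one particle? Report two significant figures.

k_BT = 8.617×10⁻⁵ × 965 K = 0.08315 eV.
Eᵢ/kT = 0.2189, 1.455, 2.718.
Z = Σ e^(−Eᵢ/kT) = e^(−0.2189) + e^(−1.455) + e^(−2.718) = 0.8034 + 0.2334 + 0.06601 = 1.103.
⟨E⟩ = Σ EᵢPᵢ = 0.05239 eV.
S/k_B = ln Z + ⟨E⟩/kT = ln(1.103) + 0.05239/0.08315 = 0.09803 + 0.6301 = 0.73.

0.73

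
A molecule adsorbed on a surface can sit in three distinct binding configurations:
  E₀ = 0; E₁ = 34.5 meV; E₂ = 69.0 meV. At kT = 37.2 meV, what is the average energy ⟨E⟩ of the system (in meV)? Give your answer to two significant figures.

Eᵢ/kT = 0, 0.9274, 1.855.
Z = Σ e^(−Eᵢ/kT) = e^(−0) + e^(−0.9274) + e^(−1.855) = 1.000 + 0.3956 + 0.1565 = 1.552.
⟨E⟩ = Σ Eᵢ e^(−Eᵢ/kT) / Z = (0·1.000 + 34.5·0.3956 + 69.0·0.1565) / 1.552 = 16 meV.

16 meV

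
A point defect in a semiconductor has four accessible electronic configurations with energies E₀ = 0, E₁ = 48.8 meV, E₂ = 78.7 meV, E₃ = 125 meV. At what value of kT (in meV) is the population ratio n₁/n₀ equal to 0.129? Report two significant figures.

24 meV

n₁/n₀ = exp[−(E₁−E₀)/kT] = 0.129.
⇒ (E₁−E₀)/kT = ln(1/0.129) = ln(7.752) = 2.048.
kT = 48.8 meV / 2.048 = 24 meV.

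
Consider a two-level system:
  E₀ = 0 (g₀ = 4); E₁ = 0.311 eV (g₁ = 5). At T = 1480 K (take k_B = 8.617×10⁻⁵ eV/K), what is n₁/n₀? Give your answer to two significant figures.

0.11

k_BT = 8.617×10⁻⁵ × 1480 K = 0.1275 eV.
n₁/n₀ = (g₁/g₀) exp[−(E₁−E₀)/kT] = (5/4) × exp(−(0.311 eV)/(0.1275 eV)) = (5/4) × exp(-2.439) = 0.11.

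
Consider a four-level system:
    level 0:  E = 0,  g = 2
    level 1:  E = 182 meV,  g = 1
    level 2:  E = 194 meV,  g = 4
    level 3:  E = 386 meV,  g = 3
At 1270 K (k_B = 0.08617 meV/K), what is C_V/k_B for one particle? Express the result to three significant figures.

k_BT = 0.08617 × 1270 K = 109.44 meV.
Eᵢ/kT = 0, 1.6630, 1.7727, 3.5270.
Z = Σ gᵢe^(−Eᵢ/kT) = 2·e^(−0) + 1·e^(−1.6630) + 4·e^(−1.7727) + 3·e^(−3.5270) = 2.0000 + 0.18957 + 0.67949 + 0.088179 = 2.9572.
⟨E⟩ = 67.753 meV, ⟨E²⟩ = 15214 meV².
C_V/k_B = (⟨E²⟩ − ⟨E⟩²)/(kT)² = (15214 − 4590.5)/11977 = 0.887.

0.887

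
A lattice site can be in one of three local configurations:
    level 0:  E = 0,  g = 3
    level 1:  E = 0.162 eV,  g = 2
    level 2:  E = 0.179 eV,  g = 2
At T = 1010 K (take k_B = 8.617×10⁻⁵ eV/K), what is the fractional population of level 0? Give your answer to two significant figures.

0.84

k_BT = 8.617×10⁻⁵ × 1010 K = 0.08703 eV.
Eᵢ/kT = 0, 1.861, 2.057.
Z = Σ gᵢe^(−Eᵢ/kT) = 3·e^(−0) + 2·e^(−1.861) + 2·e^(−2.057) = 3.000 + 0.3110 + 0.2557 = 3.567.
P₀ = g₀ e^(−E₀/kT) / Z = 3.000/3.567 = 0.84.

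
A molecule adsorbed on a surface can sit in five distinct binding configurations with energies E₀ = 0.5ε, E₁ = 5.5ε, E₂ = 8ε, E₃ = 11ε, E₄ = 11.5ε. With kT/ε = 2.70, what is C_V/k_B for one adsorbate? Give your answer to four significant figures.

1.044

Eᵢ/kT = 0.185185, 2.03704, 2.96296, 4.07407, 4.25926.
Z = Σ e^(−Eᵢ/kT) = e^(−0.185185) + e^(−2.03704) + e^(−2.96296) + e^(−4.07407) + e^(−4.25926) = 0.830951 + 0.130414 + 0.0516658 + 0.0170080 + 0.0141328 = 1.04417.
⟨E⟩ = 1.81550 ε, ⟨E²⟩ = 10.9047 ε².
C_V/k_B = (⟨E²⟩ − ⟨E⟩²)/(kT)² = (10.9047 − 3.29604)/7.29000 = 1.044.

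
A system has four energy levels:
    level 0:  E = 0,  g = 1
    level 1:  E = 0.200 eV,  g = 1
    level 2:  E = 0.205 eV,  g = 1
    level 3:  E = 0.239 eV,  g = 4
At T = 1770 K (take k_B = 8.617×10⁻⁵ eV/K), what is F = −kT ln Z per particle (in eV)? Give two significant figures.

k_BT = 8.617×10⁻⁵ × 1770 K = 0.1525 eV.
Eᵢ/kT = 0, 1.311, 1.344, 1.567.
Z = Σ gᵢe^(−Eᵢ/kT) = 1·e^(−0) + 1·e^(−1.311) + 1·e^(−1.344) + 4·e^(−1.567) = 1.000 + 0.2696 + 0.2608 + 0.8347 = 2.365.
F = −kT ln Z = −0.1525 × ln(2.365) = −0.1525 × 0.8608 = -0.13 eV.

-0.13 eV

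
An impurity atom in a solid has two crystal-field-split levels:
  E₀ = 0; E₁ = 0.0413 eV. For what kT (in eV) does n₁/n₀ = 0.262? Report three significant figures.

0.0308 eV

n₁/n₀ = exp[−(E₁−E₀)/kT] = 0.262.
⇒ (E₁−E₀)/kT = ln(1/0.262) = ln(3.8168) = 1.3394.
kT = 0.0413 eV / 1.3394 = 0.0308 eV.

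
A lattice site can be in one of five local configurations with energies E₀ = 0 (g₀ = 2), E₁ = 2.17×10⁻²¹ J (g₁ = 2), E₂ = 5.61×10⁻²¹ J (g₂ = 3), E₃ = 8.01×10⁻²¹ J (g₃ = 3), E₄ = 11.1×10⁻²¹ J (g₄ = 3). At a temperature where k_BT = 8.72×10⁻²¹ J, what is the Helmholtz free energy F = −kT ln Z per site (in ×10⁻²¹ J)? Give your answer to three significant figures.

Eᵢ/kT = 0, 0.24885, 0.64335, 0.91858, 1.2729.
Z = Σ gᵢe^(−Eᵢ/kT) = 2·e^(−0) + 2·e^(−0.24885) + 3·e^(−0.64335) + 3·e^(−0.91858) + 3·e^(−1.2729) = 2.0000 + 1.5594 + 1.5766 + 1.1973 + 0.84006 = 7.1734.
F = −kT ln Z = −8.72 × ln(7.1734) = −8.72 × 1.9704 = -17.2 ×10⁻²¹ J.

-17.2 ×10⁻²¹ J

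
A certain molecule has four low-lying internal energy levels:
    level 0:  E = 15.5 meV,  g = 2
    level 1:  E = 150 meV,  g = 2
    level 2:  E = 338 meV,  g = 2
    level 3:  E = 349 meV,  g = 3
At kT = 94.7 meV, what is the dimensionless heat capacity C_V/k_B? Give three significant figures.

Eᵢ/kT = 0.16367, 1.5839, 3.5692, 3.6853.
Z = Σ gᵢe^(−Eᵢ/kT) = 2·e^(−0.16367) + 2·e^(−1.5839) + 2·e^(−3.5692) + 3·e^(−3.6853) = 1.6980 + 0.41035 + 0.056357 + 0.075269 = 2.2400.
⟨E⟩ = 59.459 meV, ⟨E²⟩ = 11271 meV².
C_V/k_B = (⟨E²⟩ − ⟨E⟩²)/(kT)² = (11271 − 3535.4)/8968.1 = 0.863.

0.863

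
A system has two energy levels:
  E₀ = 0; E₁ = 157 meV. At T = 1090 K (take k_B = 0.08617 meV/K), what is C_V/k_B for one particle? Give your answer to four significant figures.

0.3721

k_BT = 0.08617 × 1090 K = 93.9253 meV.
Eᵢ/kT = 0, 1.67154.
Z = Σ e^(−Eᵢ/kT) = e^(−0) + e^(−1.67154) = 1.00000 + 0.187957 = 1.18796.
⟨E⟩ = 24.8403 meV, ⟨E²⟩ = 3899.92 meV².
C_V/k_B = (⟨E²⟩ − ⟨E⟩²)/(kT)² = (3899.92 − 617.041)/8821.96 = 0.3721.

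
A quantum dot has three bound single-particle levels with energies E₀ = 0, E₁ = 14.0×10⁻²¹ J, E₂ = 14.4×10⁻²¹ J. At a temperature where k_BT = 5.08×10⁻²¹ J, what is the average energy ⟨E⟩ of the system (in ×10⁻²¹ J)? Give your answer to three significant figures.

1.55 ×10⁻²¹ J

Eᵢ/kT = 0, 2.7559, 2.8346.
Z = Σ e^(−Eᵢ/kT) = e^(−0) + e^(−2.7559) + e^(−2.8346) = 1.0000 + 0.063552 + 0.058742 = 1.1223.
⟨E⟩ = Σ Eᵢ e^(−Eᵢ/kT) / Z = (0·1.0000 + 14.0·0.063552 + 14.4·0.058742) / 1.1223 = 1.55 ×10⁻²¹ J.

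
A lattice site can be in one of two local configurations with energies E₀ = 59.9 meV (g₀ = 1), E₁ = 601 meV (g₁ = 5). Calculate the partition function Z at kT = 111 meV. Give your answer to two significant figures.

Z = 0.61

Eᵢ/kT = 0.5396, 5.414.
Z = Σ gᵢe^(−Eᵢ/kT) = 1·e^(−0.5396) + 5·e^(−5.414) = 0.5830 + 0.02227 = 0.6053.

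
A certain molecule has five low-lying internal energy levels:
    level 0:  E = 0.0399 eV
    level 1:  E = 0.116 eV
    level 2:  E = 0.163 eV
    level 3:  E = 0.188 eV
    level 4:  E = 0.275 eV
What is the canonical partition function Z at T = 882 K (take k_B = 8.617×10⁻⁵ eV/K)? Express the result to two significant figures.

k_BT = 8.617×10⁻⁵ × 882 K = 0.07600 eV.
Eᵢ/kT = 0.5250, 1.526, 2.145, 2.474, 3.618.
Z = Σ e^(−Eᵢ/kT) = e^(−0.5250) + e^(−1.526) + e^(−2.145) + e^(−2.474) + e^(−3.618) = 0.5916 + 0.2174 + 0.1171 + 0.08425 + 0.02684 = 1.037.

Z = 1.0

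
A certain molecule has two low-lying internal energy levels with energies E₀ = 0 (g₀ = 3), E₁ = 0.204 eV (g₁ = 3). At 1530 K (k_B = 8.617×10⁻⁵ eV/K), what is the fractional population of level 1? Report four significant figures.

0.1755

k_BT = 8.617×10⁻⁵ × 1530 K = 0.131840 eV.
Eᵢ/kT = 0, 1.54733.
Z = Σ gᵢe^(−Eᵢ/kT) = 3·e^(−0) + 3·e^(−1.54733) = 3.00000 + 0.638446 = 3.63845.
P₁ = g₁ e^(−E₁/kT) / Z = 0.638446/3.63845 = 0.1755.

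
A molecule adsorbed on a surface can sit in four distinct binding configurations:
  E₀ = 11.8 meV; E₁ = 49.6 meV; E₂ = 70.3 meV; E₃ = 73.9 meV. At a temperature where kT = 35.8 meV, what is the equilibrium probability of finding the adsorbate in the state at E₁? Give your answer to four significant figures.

Eᵢ/kT = 0.329609, 1.38547, 1.96369, 2.06425.
Z = Σ e^(−Eᵢ/kT) = e^(−0.329609) + e^(−1.38547) + e^(−1.96369) + e^(−2.06425) = 0.719205 + 0.250206 + 0.140340 + 0.126913 = 1.23666.
P₁ = e^(−E₁/kT) / Z = 0.250206/1.23666 = 0.2023.

0.2023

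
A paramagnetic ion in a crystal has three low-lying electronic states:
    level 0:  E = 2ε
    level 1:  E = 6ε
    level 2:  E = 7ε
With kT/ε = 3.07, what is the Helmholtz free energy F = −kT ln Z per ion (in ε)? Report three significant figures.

0.822 ε

Eᵢ/kT = 0.65147, 1.9544, 2.2801.
Z = Σ e^(−Eᵢ/kT) = e^(−0.65147) + e^(−1.9544) + e^(−2.2801) = 0.52128 + 0.14165 + 0.10227 = 0.76520.
F = −kT ln Z = −3.07 × ln(0.76520) = −3.07 × -0.26762 = 0.822 ε.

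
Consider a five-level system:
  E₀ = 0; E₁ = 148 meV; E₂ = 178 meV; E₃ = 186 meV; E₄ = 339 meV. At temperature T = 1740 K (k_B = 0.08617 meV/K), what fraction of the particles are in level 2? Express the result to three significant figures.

0.147

k_BT = 0.08617 × 1740 K = 149.94 meV.
Eᵢ/kT = 0, 0.98706, 1.1871, 1.2405, 2.2609.
Z = Σ e^(−Eᵢ/kT) = e^(−0) + e^(−0.98706) + e^(−1.1871) + e^(−1.2405) + e^(−2.2609) = 1.0000 + 0.37267 + 0.30510 + 0.28924 + 0.10426 = 2.0713.
P₂ = e^(−E₂/kT) / Z = 0.30510/2.0713 = 0.147.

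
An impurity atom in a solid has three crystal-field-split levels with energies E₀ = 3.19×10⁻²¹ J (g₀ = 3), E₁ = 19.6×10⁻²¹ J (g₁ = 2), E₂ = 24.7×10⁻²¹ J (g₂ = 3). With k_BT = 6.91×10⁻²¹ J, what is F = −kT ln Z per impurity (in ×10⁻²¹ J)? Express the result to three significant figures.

Eᵢ/kT = 0.46165, 2.8365, 3.5745.
Z = Σ gᵢe^(−Eᵢ/kT) = 3·e^(−0.46165) + 2·e^(−2.8365) + 3·e^(−3.5745) = 1.8907 + 0.11726 + 0.084088 = 2.0920.
F = −kT ln Z = −6.91 × ln(2.0920) = −6.91 × 0.73812 = -5.10 ×10⁻²¹ J.

-5.10 ×10⁻²¹ J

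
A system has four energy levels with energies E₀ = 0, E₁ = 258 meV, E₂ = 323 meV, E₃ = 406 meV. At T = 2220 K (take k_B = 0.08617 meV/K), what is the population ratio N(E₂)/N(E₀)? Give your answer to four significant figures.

0.1848

k_BT = 0.08617 × 2220 K = 191.297 meV.
n₂/n₀ = exp[−(E₂−E₀)/kT] = exp(−(323 meV)/(191.297 meV)) = exp(-1.68847) = 0.1848.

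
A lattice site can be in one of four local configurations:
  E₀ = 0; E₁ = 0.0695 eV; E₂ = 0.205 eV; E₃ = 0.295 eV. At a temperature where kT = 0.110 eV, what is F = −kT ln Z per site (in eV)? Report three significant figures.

Eᵢ/kT = 0, 0.63182, 1.8636, 2.6818.
Z = Σ e^(−Eᵢ/kT) = e^(−0) + e^(−0.63182) + e^(−1.8636) + e^(−2.6818) = 1.0000 + 0.53162 + 0.15511 + 0.068440 = 1.7552.
F = −kT ln Z = −0.110 × ln(1.7552) = −0.110 × 0.56258 = -0.0619 eV.

-0.0619 eV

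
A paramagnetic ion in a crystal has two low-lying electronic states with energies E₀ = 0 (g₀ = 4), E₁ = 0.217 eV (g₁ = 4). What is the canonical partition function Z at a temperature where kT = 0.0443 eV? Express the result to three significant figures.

Eᵢ/kT = 0, 4.8984.
Z = Σ gᵢe^(−Eᵢ/kT) = 4·e^(−0) + 4·e^(−4.8984) = 4.0000 + 0.029834 = 4.0298.

Z = 4.03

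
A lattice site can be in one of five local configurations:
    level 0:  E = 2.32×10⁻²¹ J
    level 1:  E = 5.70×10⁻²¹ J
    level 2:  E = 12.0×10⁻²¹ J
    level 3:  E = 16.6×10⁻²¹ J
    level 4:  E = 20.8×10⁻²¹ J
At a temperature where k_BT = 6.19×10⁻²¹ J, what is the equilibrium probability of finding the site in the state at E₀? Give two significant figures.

0.52

Eᵢ/kT = 0.3748, 0.9208, 1.939, 2.682, 3.360.
Z = Σ e^(−Eᵢ/kT) = e^(−0.3748) + e^(−0.9208) + e^(−1.939) + e^(−2.682) + e^(−3.360) = 0.6874 + 0.3982 + 0.1438 + 0.06843 + 0.03474 = 1.333.
P₀ = e^(−E₀/kT) / Z = 0.6874/1.333 = 0.52.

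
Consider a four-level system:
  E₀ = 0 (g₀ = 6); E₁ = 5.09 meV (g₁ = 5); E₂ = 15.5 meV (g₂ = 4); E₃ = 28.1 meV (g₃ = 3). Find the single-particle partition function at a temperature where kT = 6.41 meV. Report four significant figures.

Z = 8.654

Eᵢ/kT = 0, 0.794072, 2.41810, 4.38378.
Z = Σ gᵢe^(−Eᵢ/kT) = 6·e^(−0) + 5·e^(−0.794072) + 4·e^(−2.41810) + 3·e^(−4.38378) = 6.00000 + 2.26000 + 0.356363 + 0.0374343 = 8.65380.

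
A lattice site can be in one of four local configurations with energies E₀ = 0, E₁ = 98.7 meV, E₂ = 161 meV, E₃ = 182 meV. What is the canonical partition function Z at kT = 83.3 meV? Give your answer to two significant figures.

Eᵢ/kT = 0, 1.185, 1.933, 2.185.
Z = Σ e^(−Eᵢ/kT) = e^(−0) + e^(−1.185) + e^(−1.933) + e^(−2.185) = 1.000 + 0.3057 + 0.1447 + 0.1125 = 1.563.

Z = 1.6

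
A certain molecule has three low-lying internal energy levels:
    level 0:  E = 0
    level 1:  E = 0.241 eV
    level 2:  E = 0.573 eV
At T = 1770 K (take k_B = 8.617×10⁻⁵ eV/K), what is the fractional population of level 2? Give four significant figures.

k_BT = 8.617×10⁻⁵ × 1770 K = 0.152521 eV.
Eᵢ/kT = 0, 1.58011, 3.75686.
Z = Σ e^(−Eᵢ/kT) = e^(−0) + e^(−1.58011) + e^(−3.75686) = 1.00000 + 0.205952 + 0.0233570 = 1.22931.
P₂ = e^(−E₂/kT) / Z = 0.0233570/1.22931 = 0.01900.

0.01900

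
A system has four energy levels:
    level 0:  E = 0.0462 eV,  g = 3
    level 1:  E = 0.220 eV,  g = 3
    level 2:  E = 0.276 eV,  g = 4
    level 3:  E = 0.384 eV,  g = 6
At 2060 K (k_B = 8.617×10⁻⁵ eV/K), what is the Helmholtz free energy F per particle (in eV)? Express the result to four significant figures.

-0.2753 eV

k_BT = 8.617×10⁻⁵ × 2060 K = 0.177510 eV.
Eᵢ/kT = 0.260267, 1.23937, 1.55484, 2.16326.
Z = Σ gᵢe^(−Eᵢ/kT) = 3·e^(−0.260267) + 3·e^(−1.23937) + 4·e^(−1.55484) + 6·e^(−2.16326) = 2.31254 + 0.868700 + 0.844893 + 0.689699 = 4.71583.
F = −kT ln Z = −0.177510 × ln(4.71583) = −0.177510 × 1.55092 = -0.2753 eV.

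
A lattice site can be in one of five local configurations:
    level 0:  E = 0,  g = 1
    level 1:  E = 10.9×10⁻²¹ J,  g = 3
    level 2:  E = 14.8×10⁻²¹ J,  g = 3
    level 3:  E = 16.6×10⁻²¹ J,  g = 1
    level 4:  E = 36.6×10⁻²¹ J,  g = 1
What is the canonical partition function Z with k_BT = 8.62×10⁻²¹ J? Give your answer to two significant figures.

Eᵢ/kT = 0, 1.265, 1.717, 1.926, 4.246.
Z = Σ gᵢe^(−Eᵢ/kT) = 1·e^(−0) + 3·e^(−1.265) + 3·e^(−1.717) + 1·e^(−1.926) + 1·e^(−4.246) = 1.000 + 0.8467 + 0.5388 + 0.1457 + 0.01432 = 2.546.

Z = 2.5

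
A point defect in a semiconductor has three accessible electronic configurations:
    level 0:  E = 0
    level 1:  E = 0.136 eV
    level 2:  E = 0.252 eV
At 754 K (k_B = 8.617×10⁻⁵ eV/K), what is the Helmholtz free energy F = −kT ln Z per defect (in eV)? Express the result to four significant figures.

-0.008739 eV

k_BT = 8.617×10⁻⁵ × 754 K = 0.0649722 eV.
Eᵢ/kT = 0, 2.09320, 3.87858.
Z = Σ e^(−Eᵢ/kT) = e^(−0) + e^(−2.09320) + e^(−3.87858) = 1.00000 + 0.123292 + 0.0206802 = 1.14397.
F = −kT ln Z = −0.0649722 × ln(1.14397) = −0.0649722 × 0.134505 = -0.008739 eV.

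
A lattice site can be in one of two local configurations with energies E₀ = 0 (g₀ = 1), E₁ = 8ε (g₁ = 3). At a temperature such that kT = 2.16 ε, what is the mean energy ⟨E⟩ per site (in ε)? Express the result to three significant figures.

Eᵢ/kT = 0, 3.7037.
Z = Σ gᵢe^(−Eᵢ/kT) = 1·e^(−0) + 3·e^(−3.7037) = 1.0000 + 0.073897 = 1.0739.
⟨E⟩ = Σ Eᵢ gᵢe^(−Eᵢ/kT) / Z = (0·1.0000 + 8·0.073897) / 1.0739 = 0.550 ε.

0.550 ε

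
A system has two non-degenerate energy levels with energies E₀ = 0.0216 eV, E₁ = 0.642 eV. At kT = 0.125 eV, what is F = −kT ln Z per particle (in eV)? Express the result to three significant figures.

0.0207 eV

Eᵢ/kT = 0.17280, 5.1360.
Z = Σ e^(−Eᵢ/kT) = e^(−0.17280) + e^(−5.1360) = 0.84131 + 0.0058812 = 0.84719.
F = −kT ln Z = −0.125 × ln(0.84719) = −0.125 × -0.16583 = 0.0207 eV.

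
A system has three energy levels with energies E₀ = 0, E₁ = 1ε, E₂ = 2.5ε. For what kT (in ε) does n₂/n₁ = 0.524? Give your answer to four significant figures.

n₂/n₁ = exp[−(E₂−E₁)/kT] = 0.524.
⇒ (E₂−E₁)/kT = ln(1/0.524) = ln(1.90840) = 0.646265.
kT = 1.5ε / 0.646265 = 2.321 ε.

2.321 ε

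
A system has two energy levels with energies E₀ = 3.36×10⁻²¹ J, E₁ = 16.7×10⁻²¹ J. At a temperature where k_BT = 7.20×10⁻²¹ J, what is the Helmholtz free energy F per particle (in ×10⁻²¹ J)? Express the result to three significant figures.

2.31 ×10⁻²¹ J

Eᵢ/kT = 0.46667, 2.3194.
Z = Σ e^(−Eᵢ/kT) = e^(−0.46667) + e^(−2.3194) = 0.62709 + 0.098333 = 0.72542.
F = −kT ln Z = −7.20 × ln(0.72542) = −7.20 × -0.32100 = 2.31 ×10⁻²¹ J.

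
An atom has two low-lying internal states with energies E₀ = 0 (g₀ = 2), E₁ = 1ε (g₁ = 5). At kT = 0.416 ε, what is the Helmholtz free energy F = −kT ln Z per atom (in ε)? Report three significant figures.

-0.373 ε

Eᵢ/kT = 0, 2.4038.
Z = Σ gᵢe^(−Eᵢ/kT) = 2·e^(−0) + 5·e^(−2.4038) = 2.0000 + 0.45187 = 2.4519.
F = −kT ln Z = −0.416 × ln(2.4519) = −0.416 × 0.89686 = -0.373 ε.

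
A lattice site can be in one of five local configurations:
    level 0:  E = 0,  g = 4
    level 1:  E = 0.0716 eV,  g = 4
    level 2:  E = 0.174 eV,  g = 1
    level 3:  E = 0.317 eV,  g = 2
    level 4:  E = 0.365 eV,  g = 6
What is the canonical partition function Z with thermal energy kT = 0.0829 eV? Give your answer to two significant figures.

Z = 5.9

Eᵢ/kT = 0, 0.8637, 2.099, 3.824, 4.403.
Z = Σ gᵢe^(−Eᵢ/kT) = 4·e^(−0) + 4·e^(−0.8637) + 1·e^(−2.099) + 2·e^(−3.824) + 6·e^(−4.403) = 4.000 + 1.686 + 0.1226 + 0.04368 + 0.07344 = 5.926.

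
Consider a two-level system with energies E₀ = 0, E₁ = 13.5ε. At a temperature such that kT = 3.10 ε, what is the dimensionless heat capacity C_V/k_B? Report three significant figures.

0.237

Eᵢ/kT = 0, 4.3548.
Z = Σ e^(−Eᵢ/kT) = e^(−0) + e^(−4.3548) = 1.0000 + 0.012845 = 1.0128.
⟨E⟩ = 0.17122 ε, ⟨E²⟩ = 2.3114 ε².
C_V/k_B = (⟨E²⟩ − ⟨E⟩²)/(kT)² = (2.3114 − 0.029316)/9.6100 = 0.237.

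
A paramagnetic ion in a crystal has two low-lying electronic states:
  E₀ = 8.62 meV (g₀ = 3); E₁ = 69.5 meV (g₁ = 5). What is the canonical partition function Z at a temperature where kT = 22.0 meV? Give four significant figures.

Z = 2.240

Eᵢ/kT = 0.391818, 3.15909.
Z = Σ gᵢe^(−Eᵢ/kT) = 3·e^(−0.391818) + 5·e^(−3.15909) = 2.02748 + 0.212322 = 2.23980.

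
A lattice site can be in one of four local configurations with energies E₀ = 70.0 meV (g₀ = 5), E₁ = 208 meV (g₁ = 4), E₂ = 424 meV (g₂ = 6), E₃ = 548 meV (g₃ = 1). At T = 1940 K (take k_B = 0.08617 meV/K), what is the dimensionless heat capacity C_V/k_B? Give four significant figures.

k_BT = 0.08617 × 1940 K = 167.170 meV.
Eᵢ/kT = 0.418735, 1.24424, 2.53634, 3.27810.
Z = Σ gᵢe^(−Eᵢ/kT) = 5·e^(−0.418735) + 4·e^(−1.24424) + 6·e^(−2.53634) + 1·e^(−3.27810) = 3.28939 + 1.15264 + 0.474933 + 0.0376998 = 4.95466.
⟨E⟩ = 139.674 meV, ⟨E²⟩ = 32835.5 meV².
C_V/k_B = (⟨E²⟩ − ⟨E⟩²)/(kT)² = (32835.5 − 19508.8)/27945.8 = 0.4769.

0.4769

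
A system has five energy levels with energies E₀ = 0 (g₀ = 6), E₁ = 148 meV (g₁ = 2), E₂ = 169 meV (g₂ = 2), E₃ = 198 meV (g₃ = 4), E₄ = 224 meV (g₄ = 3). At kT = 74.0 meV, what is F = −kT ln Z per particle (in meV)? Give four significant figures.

-142.9 meV

Eᵢ/kT = 0, 2.00000, 2.28378, 2.67568, 3.02703.
Z = Σ gᵢe^(−Eᵢ/kT) = 6·e^(−0) + 2·e^(−2.00000) + 2·e^(−2.28378) + 4·e^(−2.67568) + 3·e^(−3.02703) = 6.00000 + 0.270671 + 0.203797 + 0.275440 + 0.145378 = 6.89529.
F = −kT ln Z = −74.0 × ln(6.89529) = −74.0 × 1.93084 = -142.9 meV.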